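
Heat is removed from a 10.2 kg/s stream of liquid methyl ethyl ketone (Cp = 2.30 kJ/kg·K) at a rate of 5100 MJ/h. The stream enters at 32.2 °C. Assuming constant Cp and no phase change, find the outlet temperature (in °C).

T_out = -28.2 °C

Q = 5100 MJ/h = 1416.7 kJ/s
ΔT = Q/(ṁ·Cp) = 1416.7/(10.2×2.30) = 60.386 K
T_out = 32.2 − 60.386 = -28.186 °C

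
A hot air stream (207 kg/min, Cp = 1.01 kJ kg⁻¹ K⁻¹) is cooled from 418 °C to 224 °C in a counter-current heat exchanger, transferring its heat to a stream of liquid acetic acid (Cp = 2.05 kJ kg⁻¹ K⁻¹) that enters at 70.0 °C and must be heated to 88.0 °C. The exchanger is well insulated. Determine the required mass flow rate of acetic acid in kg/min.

Heat released by hot stream: Q = 207 × 1.01 × (418 − 224) = 40560 kJ/min
Energy balance on cold side (adiabatic exchanger): Q = ṁ_c·Cp_c·(T_c,out − T_c,in)
ṁ_c = 40560 / [2.05 × (88.0 − 70.0)] = 1099.2 kg/min

ṁ_c = 1100 kg/min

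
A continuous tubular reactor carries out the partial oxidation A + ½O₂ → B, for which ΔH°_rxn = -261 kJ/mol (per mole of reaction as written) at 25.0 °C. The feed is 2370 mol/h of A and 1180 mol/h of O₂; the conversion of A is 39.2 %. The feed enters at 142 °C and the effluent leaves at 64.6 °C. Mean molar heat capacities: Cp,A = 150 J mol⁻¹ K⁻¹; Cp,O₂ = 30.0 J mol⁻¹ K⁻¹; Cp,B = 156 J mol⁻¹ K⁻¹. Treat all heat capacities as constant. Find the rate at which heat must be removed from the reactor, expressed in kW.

Extent of reaction ξ = 0.392 × 2370 = 929.04 mol/h
Reaction term: ξ·ΔH°_rxn = 929.04 × -261 = -242480 kJ/h
Sensible, feed 142→25 °C: -45735 kJ/h
Outlet flows (mol/h): A 1441, O₂ 715.48, B 929.04
Sensible, products 25→64.6 °C: 15149 kJ/h
Q = ΔH = -273070 kJ/h = -75.852 kW
Heat removed = 75.852 kW

Q_out = 75.9 kW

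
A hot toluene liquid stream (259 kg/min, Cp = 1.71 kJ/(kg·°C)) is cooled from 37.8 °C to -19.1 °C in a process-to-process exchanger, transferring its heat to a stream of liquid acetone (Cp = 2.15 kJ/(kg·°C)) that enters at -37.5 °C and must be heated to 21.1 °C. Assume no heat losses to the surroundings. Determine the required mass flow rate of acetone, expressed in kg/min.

Heat released by hot stream: Q = 259 × 1.71 × (37.8 − -19.1) = 25200 kJ/min
Energy balance on cold side (adiabatic exchanger): Q = ṁ_c·Cp_c·(T_c,out − T_c,in)
ṁ_c = 25200 / [2.15 × (21.1 − -37.5)] = 200.02 kg/min

ṁ_c = 200 kg/min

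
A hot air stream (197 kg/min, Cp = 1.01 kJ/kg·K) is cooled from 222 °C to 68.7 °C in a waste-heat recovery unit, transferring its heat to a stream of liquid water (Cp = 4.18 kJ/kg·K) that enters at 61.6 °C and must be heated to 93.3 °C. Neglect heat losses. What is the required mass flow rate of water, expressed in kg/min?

ṁ_c = 230 kg/min

Heat released by hot stream: Q = 197 × 1.01 × (222 − 68.7) = 30502 kJ/min
Energy balance on cold side (adiabatic exchanger): Q = ṁ_c·Cp_c·(T_c,out − T_c,in)
ṁ_c = 30502 / [4.18 × (93.3 − 61.6)] = 230.19 kg/min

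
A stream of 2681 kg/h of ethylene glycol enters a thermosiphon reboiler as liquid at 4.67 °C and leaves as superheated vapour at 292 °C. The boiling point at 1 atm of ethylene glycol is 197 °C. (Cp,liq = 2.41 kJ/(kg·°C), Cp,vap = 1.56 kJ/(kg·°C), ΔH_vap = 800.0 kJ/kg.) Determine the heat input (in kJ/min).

Q = 63100 kJ/min

liquid 4.67→197 °C: 463.52 kJ/kg
vaporisation at 197 °C: 800 kJ/kg
vapour 197→292 °C: 148.2 kJ/kg
Δh = 463.52 + 800 + 148.2 = 1411.7 kJ/kg
Q = ṁ·Δh = 2681 kg/h × 1411.7 kJ/kg = 3.7848e+06 kJ/h
|Q| = 1051.3 kW = 63080 kJ/min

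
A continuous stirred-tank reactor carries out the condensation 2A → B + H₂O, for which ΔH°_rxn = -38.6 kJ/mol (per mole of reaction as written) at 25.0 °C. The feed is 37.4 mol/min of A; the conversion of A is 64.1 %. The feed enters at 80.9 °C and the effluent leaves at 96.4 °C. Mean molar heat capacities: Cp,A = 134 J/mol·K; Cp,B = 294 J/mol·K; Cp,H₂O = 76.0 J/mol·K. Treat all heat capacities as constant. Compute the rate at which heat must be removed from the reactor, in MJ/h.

Extent of reaction ξ = 0.641 × 37.4 / 2 = 11.987 mol/min
Reaction term: ξ·ΔH°_rxn = 11.987 × -38.6 = -462.69 kJ/min
Sensible, feed 80.9→25 °C: -280.15 kJ/min
Outlet flows (mol/min): A 13.427, B 11.987, H₂O 11.987
Sensible, products 25→96.4 °C: 445.12 kJ/min
Q = ΔH = -297.71 kJ/min = -4.9618 kW
Heat removed = 17.863 MJ/h

Q_out = 17.9 MJ/h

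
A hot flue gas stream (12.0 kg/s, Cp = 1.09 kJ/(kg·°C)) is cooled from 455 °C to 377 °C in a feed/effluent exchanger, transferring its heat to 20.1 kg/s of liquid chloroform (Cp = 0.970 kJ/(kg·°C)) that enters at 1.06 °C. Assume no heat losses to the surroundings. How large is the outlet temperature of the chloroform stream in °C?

T_c,out = 53.4 °C

Heat released by hot stream: Q = 12.0 × 1.09 × (455 − 377) = 1020.2 kJ/s
Energy balance on cold side (adiabatic exchanger): Q = ṁ_c·Cp_c·(T_c,out − T_c,in)
T_c,out = 1.06 + 1020.2/(20.1 × 0.970) = 53.388 °C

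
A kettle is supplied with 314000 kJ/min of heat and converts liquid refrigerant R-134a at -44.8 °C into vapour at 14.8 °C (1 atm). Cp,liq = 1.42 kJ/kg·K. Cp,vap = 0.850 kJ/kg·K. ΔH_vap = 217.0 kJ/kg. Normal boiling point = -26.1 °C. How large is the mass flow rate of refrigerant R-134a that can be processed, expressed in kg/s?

ṁ = 18.8 kg/s

Δh = 1.42×(-26.1−-44.8) + 217.0 + 0.850×(14.8−-26.1) = 278.32 kJ/kg
Q = 314000 kJ/min = 5233.3 kJ/s = 5233.3 kJ/s
ṁ = Q/Δh = 5233.3 / 278.32 = 18.803 kg/s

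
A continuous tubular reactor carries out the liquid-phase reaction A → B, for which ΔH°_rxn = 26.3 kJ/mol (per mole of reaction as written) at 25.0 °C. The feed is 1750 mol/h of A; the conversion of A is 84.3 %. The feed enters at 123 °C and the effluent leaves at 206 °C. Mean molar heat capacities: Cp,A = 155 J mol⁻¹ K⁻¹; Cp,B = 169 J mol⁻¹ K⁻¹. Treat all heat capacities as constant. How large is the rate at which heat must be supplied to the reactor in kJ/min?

Q_in = 1080 kJ/min

Extent of reaction ξ = 0.843 × 1750 = 1475.2 mol/h
Reaction term: ξ·ΔH°_rxn = 1475.2 × 26.3 = 38799 kJ/h
Sensible, feed 123→25 °C: -26582 kJ/h
Outlet flows (mol/h): A 274.75, B 1475.2
Sensible, products 25→206 °C: 52835 kJ/h
Q = ΔH = 65051 kJ/h = 18.07 kW
Heat supplied = 1084.2 kJ/min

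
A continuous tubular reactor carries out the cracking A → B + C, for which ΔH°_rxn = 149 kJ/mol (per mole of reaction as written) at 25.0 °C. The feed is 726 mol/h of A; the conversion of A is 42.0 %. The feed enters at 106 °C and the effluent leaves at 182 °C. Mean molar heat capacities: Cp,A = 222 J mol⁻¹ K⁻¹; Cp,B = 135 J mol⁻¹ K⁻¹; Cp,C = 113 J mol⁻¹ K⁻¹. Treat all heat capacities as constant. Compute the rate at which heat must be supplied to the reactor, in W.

Q_in = 16400 W

Extent of reaction ξ = 0.420 × 726 = 304.92 mol/h
Reaction term: ξ·ΔH°_rxn = 304.92 × 149 = 45433 kJ/h
Sensible, feed 106→25 °C: -13055 kJ/h
Outlet flows (mol/h): A 421.08, B 304.92, C 304.92
Sensible, products 25→182 °C: 26549 kJ/h
Q = ΔH = 58927 kJ/h = 16.369 kW
Heat supplied = 16369 W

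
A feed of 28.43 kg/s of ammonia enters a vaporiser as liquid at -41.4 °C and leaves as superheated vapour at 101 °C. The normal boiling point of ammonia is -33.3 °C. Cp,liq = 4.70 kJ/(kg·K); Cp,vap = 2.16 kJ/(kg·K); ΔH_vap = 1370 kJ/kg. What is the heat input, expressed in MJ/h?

liquid -41.4→-33.3 °C: 38.07 kJ/kg
vaporisation at -33.3 °C: 1370 kJ/kg
vapour -33.3→101 °C: 290.09 kJ/kg
Δh = 38.07 + 1370 + 290.09 = 1698.2 kJ/kg
Q = ṁ·Δh = 28.43 kg/s × 1698.2 kJ/kg = 48279 kJ/s
|Q| = 48279 kW = 173800 MJ/h

Q = 174000 MJ/h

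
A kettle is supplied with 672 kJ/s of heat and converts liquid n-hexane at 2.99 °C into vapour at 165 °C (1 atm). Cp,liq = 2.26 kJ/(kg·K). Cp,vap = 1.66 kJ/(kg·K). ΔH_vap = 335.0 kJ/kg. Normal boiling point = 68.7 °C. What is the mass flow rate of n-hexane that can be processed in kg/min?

Δh = 2.26×(68.7−2.99) + 335.0 + 1.66×(165−68.7) = 643.36 kJ/kg
Q = 672 kJ/s = 672 kJ/s = 40320 kJ/min
ṁ = Q/Δh = 40320 / 643.36 = 62.671 kg/min

ṁ = 62.7 kg/min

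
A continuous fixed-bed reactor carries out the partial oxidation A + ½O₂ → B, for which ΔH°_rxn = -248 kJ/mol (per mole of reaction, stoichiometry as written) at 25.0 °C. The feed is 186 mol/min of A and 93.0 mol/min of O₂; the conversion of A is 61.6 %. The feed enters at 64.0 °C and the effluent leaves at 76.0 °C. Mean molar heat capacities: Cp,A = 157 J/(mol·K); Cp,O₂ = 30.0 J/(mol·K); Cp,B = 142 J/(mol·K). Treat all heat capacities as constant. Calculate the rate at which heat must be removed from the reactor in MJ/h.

Q_out = 1690 MJ/h

Extent of reaction ξ = 0.616 × 186 = 114.58 mol/min
Reaction term: ξ·ΔH°_rxn = 114.58 × -248 = -28415 kJ/min
Sensible, feed 64.0→25 °C: -1247.7 kJ/min
Outlet flows (mol/min): A 71.424, O₂ 35.712, B 114.58
Sensible, products 25→76.0 °C: 1456.3 kJ/min
Q = ΔH = -28206 kJ/min = -470.1 kW
Heat removed = 1692.4 MJ/h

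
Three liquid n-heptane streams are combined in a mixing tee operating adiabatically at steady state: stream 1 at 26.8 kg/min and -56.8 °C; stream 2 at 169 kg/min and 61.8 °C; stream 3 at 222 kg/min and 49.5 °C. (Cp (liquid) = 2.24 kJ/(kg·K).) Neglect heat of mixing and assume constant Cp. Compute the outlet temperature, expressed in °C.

T_out = 47.7 °C

Energy balance with Q = 0: Σ ṁᵢCp,ᵢ(T_out − Tᵢ) = 0
T_out = Σ ṁᵢCp,ᵢTᵢ / Σ ṁᵢCp,ᵢ
      = 44601 / 935.87 = 47.657 °C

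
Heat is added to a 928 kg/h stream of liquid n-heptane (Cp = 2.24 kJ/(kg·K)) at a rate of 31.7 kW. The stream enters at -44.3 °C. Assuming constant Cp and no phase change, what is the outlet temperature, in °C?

T_out = 10.6 °C

Q = 31.7 kW = 114120 kJ/h
ΔT = Q/(ṁ·Cp) = 114120/(928×2.24) = 54.899 K
T_out = -44.3 + 54.899 = 10.599 °C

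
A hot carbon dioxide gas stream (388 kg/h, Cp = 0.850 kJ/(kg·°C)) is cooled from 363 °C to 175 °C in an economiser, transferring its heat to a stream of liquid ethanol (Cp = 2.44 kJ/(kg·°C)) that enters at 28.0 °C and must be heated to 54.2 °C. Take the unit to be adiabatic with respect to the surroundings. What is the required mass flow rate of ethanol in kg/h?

ṁ_c = 970 kg/h

Heat released by hot stream: Q = 388 × 0.850 × (363 − 175) = 62002 kJ/h
Energy balance on cold side (adiabatic exchanger): Q = ṁ_c·Cp_c·(T_c,out − T_c,in)
ṁ_c = 62002 / [2.44 × (54.2 − 28.0)] = 969.88 kg/h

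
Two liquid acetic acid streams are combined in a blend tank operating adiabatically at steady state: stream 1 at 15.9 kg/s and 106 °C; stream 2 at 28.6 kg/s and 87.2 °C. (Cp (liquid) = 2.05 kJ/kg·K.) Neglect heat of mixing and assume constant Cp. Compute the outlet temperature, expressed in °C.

Adiabatic, steady state ⇒ Σ ṁᵢCp,ᵢ(T_out − Tᵢ) = 0
Σ ṁᵢCp,ᵢTᵢ = 15.9×2.05×106 + 28.6×2.05×87.2 = 8567.6
Σ ṁᵢCp,ᵢ = 15.9×2.05 + 28.6×2.05 = 91.225
T_out = 8567.6 / 91.225 = 93.917 °C

T_out = 93.9 °C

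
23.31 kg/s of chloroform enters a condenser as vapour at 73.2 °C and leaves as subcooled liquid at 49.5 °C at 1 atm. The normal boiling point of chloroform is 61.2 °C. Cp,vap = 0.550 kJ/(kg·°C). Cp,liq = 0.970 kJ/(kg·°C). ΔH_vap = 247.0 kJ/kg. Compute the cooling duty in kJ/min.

vapour 73.2→61.2 °C: -6.6 kJ/kg
condensation at 61.2 °C: -247 kJ/kg
liquid 61.2→49.5 °C: -11.349 kJ/kg
Δh = -6.6 + -247 + -11.349 = -264.95 kJ/kg
Q = ṁ·Δh = 23.31 kg/s × -264.95 kJ/kg = -6176 kJ/s
|Q| = 6176 kW = 370560 kJ/min

Q_c = 371000 kJ/min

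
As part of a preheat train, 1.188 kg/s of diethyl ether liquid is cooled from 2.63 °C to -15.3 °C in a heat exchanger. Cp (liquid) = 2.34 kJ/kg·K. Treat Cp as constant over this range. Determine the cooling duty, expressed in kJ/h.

Q = ṁ·Cp·ΔT = 1.188 × 2.34 × (-15.3 − 2.63) = -49.844 kJ/s
Cooling duty = 179440 kJ/h

Q_c = 179000 kJ/h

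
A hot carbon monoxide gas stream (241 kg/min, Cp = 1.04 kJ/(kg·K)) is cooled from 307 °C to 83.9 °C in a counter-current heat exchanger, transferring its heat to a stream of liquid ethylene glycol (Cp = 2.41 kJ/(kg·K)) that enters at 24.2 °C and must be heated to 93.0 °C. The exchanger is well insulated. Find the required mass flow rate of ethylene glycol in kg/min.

ṁ_c = 337 kg/min

Heat released by hot stream: Q = 241 × 1.04 × (307 − 83.9) = 55918 kJ/min
Energy balance on cold side (adiabatic exchanger): Q = ṁ_c·Cp_c·(T_c,out − T_c,in)
ṁ_c = 55918 / [2.41 × (93.0 − 24.2)] = 337.24 kg/min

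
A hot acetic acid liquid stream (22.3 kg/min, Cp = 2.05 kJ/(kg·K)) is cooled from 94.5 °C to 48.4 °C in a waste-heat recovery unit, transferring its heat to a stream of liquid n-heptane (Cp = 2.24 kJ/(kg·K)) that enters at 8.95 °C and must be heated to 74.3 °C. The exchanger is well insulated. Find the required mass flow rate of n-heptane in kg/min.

Heat released by hot stream: Q = 22.3 × 2.05 × (94.5 − 48.4) = 2107.5 kJ/min
Energy balance on cold side (adiabatic exchanger): Q = ṁ_c·Cp_c·(T_c,out − T_c,in)
ṁ_c = 2107.5 / [2.24 × (74.3 − 8.95)] = 14.397 kg/min

ṁ_c = 14.4 kg/min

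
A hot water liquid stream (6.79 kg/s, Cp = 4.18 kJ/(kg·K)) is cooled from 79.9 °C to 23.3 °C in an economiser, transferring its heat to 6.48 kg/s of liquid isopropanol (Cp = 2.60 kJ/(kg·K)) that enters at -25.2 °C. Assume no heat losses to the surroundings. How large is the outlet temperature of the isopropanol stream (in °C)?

T_c,out = 70.1 °C

Heat released by hot stream: Q = 6.79 × 4.18 × (79.9 − 23.3) = 1606.4 kJ/s
Energy balance on cold side (adiabatic exchanger): Q = ṁ_c·Cp_c·(T_c,out − T_c,in)
T_c,out = -25.2 + 1606.4/(6.48 × 2.60) = 70.149 °C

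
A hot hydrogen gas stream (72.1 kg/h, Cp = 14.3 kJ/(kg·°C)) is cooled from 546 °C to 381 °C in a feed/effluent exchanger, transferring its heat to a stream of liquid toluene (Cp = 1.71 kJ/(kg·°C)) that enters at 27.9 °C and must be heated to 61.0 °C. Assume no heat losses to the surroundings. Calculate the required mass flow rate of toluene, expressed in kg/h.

ṁ_c = 3010 kg/h

Heat released by hot stream: Q = 72.1 × 14.3 × (546 − 381) = 170120 kJ/h
Energy balance on cold side (adiabatic exchanger): Q = ṁ_c·Cp_c·(T_c,out − T_c,in)
ṁ_c = 170120 / [1.71 × (61.0 − 27.9)] = 3005.6 kg/h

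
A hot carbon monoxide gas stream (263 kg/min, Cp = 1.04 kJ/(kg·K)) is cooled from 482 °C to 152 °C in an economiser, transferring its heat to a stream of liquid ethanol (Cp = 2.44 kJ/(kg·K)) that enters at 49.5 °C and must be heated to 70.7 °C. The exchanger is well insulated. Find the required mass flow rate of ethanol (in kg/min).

Heat released by hot stream: Q = 263 × 1.04 × (482 − 152) = 90262 kJ/min
Energy balance on cold side (adiabatic exchanger): Q = ṁ_c·Cp_c·(T_c,out − T_c,in)
ṁ_c = 90262 / [2.44 × (70.7 − 49.5)] = 1744.9 kg/min

ṁ_c = 1740 kg/min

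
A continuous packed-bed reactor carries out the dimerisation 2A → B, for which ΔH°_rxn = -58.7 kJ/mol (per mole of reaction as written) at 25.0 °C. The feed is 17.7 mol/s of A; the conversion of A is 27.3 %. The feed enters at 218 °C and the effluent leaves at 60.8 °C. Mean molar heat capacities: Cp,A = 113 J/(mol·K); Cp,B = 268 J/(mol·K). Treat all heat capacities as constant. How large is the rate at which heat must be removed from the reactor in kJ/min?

Q_out = 27200 kJ/min

Extent of reaction ξ = 0.273 × 17.7 / 2 = 2.4161 mol/s
Reaction term: ξ·ΔH°_rxn = 2.4161 × -58.7 = -141.82 kJ/s
Sensible, feed 218→25 °C: -386.02 kJ/s
Outlet flows (mol/s): A 12.868, B 2.4161
Sensible, products 25→60.8 °C: 75.236 kJ/s
Q = ΔH = -452.61 kJ/s = -452.61 kW
Heat removed = 27156 kJ/min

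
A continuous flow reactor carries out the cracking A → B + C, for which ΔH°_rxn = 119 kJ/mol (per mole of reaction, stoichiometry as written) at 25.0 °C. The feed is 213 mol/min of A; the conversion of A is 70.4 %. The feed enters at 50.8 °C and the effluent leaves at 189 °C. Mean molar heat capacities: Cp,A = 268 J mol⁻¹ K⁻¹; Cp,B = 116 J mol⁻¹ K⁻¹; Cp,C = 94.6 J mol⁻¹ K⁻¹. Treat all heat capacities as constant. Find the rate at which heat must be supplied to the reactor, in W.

Extent of reaction ξ = 0.704 × 213 = 149.95 mol/min
Reaction term: ξ·ΔH°_rxn = 149.95 × 119 = 17844 kJ/min
Sensible, feed 50.8→25 °C: -1472.8 kJ/min
Outlet flows (mol/min): A 63.048, B 149.95, C 149.95
Sensible, products 25→189 °C: 7950.2 kJ/min
Q = ΔH = 24322 kJ/min = 405.36 kW
Heat supplied = 405360 W

Q_in = 405000 W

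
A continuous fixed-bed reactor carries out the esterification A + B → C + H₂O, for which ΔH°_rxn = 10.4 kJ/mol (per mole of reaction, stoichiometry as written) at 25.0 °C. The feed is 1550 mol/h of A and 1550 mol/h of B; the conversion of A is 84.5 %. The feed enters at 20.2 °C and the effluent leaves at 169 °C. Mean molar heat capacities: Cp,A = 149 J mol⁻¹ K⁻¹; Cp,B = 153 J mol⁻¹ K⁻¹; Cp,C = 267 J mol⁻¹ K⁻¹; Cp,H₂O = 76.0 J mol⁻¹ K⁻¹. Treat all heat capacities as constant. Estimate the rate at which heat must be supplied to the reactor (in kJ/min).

Q_in = 1520 kJ/min

Extent of reaction ξ = 0.845 × 1550 = 1309.8 mol/h
Reaction term: ξ·ΔH°_rxn = 1309.8 × 10.4 = 13621 kJ/h
Sensible, feed 20.2→25 °C: 2246.9 kJ/h
Outlet flows (mol/h): A 240.25, B 240.25, C 1309.8, H₂O 1309.8
Sensible, products 25→169 °C: 75139 kJ/h
Q = ΔH = 91007 kJ/h = 25.28 kW
Heat supplied = 1516.8 kJ/min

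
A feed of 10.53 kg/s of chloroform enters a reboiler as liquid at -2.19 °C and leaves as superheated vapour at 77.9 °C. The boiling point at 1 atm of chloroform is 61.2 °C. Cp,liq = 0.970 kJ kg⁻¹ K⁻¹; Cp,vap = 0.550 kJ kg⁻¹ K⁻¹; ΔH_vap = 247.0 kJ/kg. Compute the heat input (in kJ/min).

liquid -2.19→61.2 °C: 61.488 kJ/kg
vaporisation at 61.2 °C: 247 kJ/kg
vapour 61.2→77.9 °C: 9.185 kJ/kg
Δh = 61.488 + 247 + 9.185 = 317.67 kJ/kg
Q = ṁ·Δh = 10.53 kg/s × 317.67 kJ/kg = 3345.1 kJ/s
|Q| = 3345.1 kW = 200710 kJ/min

Q = 201000 kJ/min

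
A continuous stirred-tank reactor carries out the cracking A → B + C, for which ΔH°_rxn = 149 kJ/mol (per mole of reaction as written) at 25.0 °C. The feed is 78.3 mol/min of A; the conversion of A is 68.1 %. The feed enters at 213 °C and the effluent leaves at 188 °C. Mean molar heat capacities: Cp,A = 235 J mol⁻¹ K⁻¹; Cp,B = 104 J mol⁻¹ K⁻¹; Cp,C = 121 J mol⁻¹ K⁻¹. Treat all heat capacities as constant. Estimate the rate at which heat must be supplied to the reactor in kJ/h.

Q_in = 444000 kJ/h

Extent of reaction ξ = 0.681 × 78.3 = 53.322 mol/min
Reaction term: ξ·ΔH°_rxn = 53.322 × 149 = 7945 kJ/min
Sensible, feed 213→25 °C: -3459.3 kJ/min
Outlet flows (mol/min): A 24.978, B 53.322, C 53.322
Sensible, products 25→188 °C: 2912.4 kJ/min
Q = ΔH = 7398.1 kJ/min = 123.3 kW
Heat supplied = 443890 kJ/h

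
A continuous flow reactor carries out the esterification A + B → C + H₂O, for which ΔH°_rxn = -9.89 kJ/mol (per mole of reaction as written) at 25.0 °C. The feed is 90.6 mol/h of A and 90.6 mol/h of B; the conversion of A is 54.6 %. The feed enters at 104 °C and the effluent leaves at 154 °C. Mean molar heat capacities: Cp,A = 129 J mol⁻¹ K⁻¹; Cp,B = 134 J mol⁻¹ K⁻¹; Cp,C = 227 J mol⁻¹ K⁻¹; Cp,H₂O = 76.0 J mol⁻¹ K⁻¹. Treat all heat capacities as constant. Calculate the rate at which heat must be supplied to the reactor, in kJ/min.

Q_in = 16.0 kJ/min

Extent of reaction ξ = 0.546 × 90.6 = 49.468 mol/h
Reaction term: ξ·ΔH°_rxn = 49.468 × -9.89 = -489.23 kJ/h
Sensible, feed 104→25 °C: -1882.4 kJ/h
Outlet flows (mol/h): A 41.132, B 41.132, C 49.468, H₂O 49.468
Sensible, products 25→154 °C: 3329 kJ/h
Q = ΔH = 957.41 kJ/h = 0.26595 kW
Heat supplied = 15.957 kJ/min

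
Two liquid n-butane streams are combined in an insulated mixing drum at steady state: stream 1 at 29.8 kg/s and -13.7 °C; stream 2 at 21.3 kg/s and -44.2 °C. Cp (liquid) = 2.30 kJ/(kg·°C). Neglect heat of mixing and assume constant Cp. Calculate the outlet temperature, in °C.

Energy balance with Q = 0: Σ ṁᵢCp,ᵢ(T_out − Tᵢ) = 0
Σ ṁᵢCp,ᵢTᵢ = 29.8×2.30×-13.7 + 21.3×2.30×-44.2 = -3104.4
Σ ṁᵢCp,ᵢ = 29.8×2.30 + 21.3×2.30 = 117.53
T_out = -3104.4 / 117.53 = -26.413 °C

T_out = -26.4 °C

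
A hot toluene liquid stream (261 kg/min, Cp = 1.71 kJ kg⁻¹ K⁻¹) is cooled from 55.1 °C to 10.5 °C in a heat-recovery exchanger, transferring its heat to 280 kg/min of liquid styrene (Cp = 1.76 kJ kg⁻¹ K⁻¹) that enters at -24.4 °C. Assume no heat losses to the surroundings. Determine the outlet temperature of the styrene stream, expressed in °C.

T_c,out = 16.0 °C

Heat released by hot stream: Q = 261 × 1.71 × (55.1 − 10.5) = 19905 kJ/min
Energy balance on cold side (adiabatic exchanger): Q = ṁ_c·Cp_c·(T_c,out − T_c,in)
T_c,out = -24.4 + 19905/(280 × 1.76) = 15.993 °C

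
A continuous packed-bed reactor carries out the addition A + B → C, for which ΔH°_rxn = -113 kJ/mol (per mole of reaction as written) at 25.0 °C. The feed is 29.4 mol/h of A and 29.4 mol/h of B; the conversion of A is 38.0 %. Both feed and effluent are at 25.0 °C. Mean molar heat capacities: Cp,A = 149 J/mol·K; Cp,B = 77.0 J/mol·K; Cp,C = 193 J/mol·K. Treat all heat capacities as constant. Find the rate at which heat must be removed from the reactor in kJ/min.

Extent of reaction ξ = 0.380 × 29.4 = 11.172 mol/h
Reaction term: ξ·ΔH°_rxn = 11.172 × -113 = -1262.4 kJ/h
Q = ΔH = -1262.4 kJ/h = -0.35068 kW
Heat removed = 21.041 kJ/min

Q_out = 21.0 kJ/min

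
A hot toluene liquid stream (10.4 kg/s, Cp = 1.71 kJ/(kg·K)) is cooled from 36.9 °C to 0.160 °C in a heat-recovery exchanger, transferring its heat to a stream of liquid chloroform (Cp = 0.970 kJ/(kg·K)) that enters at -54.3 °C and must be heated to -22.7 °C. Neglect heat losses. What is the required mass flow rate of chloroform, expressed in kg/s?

Heat released by hot stream: Q = 10.4 × 1.71 × (36.9 − 0.160) = 653.38 kJ/s
Energy balance on cold side (adiabatic exchanger): Q = ṁ_c·Cp_c·(T_c,out − T_c,in)
ṁ_c = 653.38 / [0.970 × (-22.7 − -54.3)] = 21.316 kg/s

ṁ_c = 21.3 kg/s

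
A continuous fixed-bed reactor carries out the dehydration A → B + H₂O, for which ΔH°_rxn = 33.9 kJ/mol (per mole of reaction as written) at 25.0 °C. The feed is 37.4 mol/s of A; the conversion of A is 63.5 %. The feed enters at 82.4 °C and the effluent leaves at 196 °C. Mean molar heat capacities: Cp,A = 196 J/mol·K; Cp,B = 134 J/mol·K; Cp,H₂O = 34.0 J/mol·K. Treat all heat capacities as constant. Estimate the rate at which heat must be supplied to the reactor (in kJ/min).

Q_in = 91400 kJ/min

Extent of reaction ξ = 0.635 × 37.4 = 23.749 mol/s
Reaction term: ξ·ΔH°_rxn = 23.749 × 33.9 = 805.09 kJ/s
Sensible, feed 82.4→25 °C: -420.76 kJ/s
Outlet flows (mol/s): A 13.651, B 23.749, H₂O 23.749
Sensible, products 25→196 °C: 1139.8 kJ/s
Q = ΔH = 1524.1 kJ/s = 1524.1 kW
Heat supplied = 91447 kJ/min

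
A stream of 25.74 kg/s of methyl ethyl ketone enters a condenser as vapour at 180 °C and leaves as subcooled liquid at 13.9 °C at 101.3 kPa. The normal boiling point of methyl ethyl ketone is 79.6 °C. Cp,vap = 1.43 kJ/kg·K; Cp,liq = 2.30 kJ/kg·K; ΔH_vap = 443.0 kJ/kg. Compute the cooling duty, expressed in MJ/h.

vapour 180→79.6 °C: -143.57 kJ/kg
condensation at 79.6 °C: -443 kJ/kg
liquid 79.6→13.9 °C: -151.11 kJ/kg
Δh = -143.57 + -443 + -151.11 = -737.68 kJ/kg
Q = ṁ·Δh = 25.74 kg/s × -737.68 kJ/kg = -18988 kJ/s
|Q| = 18988 kW = 68357 MJ/h

Q_c = 68400 MJ/h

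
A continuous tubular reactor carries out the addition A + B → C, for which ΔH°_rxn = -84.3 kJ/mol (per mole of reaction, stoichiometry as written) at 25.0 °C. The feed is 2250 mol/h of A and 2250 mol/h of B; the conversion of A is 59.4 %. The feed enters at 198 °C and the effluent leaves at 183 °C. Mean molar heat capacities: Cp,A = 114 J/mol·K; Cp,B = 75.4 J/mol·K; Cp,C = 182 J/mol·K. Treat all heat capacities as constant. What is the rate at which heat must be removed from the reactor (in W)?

Extent of reaction ξ = 0.594 × 2250 = 1336.5 mol/h
Reaction term: ξ·ΔH°_rxn = 1336.5 × -84.3 = -112670 kJ/h
Sensible, feed 198→25 °C: -73724 kJ/h
Outlet flows (mol/h): A 913.5, B 913.5, C 1336.5
Sensible, products 25→183 °C: 65769 kJ/h
Q = ΔH = -120620 kJ/h = -33.506 kW
Heat removed = 33506 W

Q_out = 33500 W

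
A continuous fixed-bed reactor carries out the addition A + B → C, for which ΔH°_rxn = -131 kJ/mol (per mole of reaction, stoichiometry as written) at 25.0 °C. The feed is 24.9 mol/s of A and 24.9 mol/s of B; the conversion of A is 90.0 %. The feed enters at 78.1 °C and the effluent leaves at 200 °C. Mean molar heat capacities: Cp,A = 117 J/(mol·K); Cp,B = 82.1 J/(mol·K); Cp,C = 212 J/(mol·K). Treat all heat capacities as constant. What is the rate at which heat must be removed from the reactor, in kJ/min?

Extent of reaction ξ = 0.900 × 24.9 = 22.41 mol/s
Reaction term: ξ·ΔH°_rxn = 22.41 × -131 = -2935.7 kJ/s
Sensible, feed 78.1→25 °C: -263.25 kJ/s
Outlet flows (mol/s): A 2.49, B 2.49, C 22.41
Sensible, products 25→200 °C: 918.17 kJ/s
Q = ΔH = -2280.8 kJ/s = -2280.8 kW
Heat removed = 136850 kJ/min

Q_out = 137000 kJ/min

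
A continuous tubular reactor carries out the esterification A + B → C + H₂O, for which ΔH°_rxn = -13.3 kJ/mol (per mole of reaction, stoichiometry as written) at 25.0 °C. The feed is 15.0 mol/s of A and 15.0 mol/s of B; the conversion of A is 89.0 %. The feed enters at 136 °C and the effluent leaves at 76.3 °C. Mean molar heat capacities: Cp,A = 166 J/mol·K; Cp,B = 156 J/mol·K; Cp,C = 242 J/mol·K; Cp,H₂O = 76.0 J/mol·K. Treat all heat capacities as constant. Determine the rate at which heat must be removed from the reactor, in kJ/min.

Q_out = 28100 kJ/min

Extent of reaction ξ = 0.890 × 15.0 = 13.35 mol/s
Reaction term: ξ·ΔH°_rxn = 13.35 × -13.3 = -177.56 kJ/s
Sensible, feed 136→25 °C: -536.13 kJ/s
Outlet flows (mol/s): A 1.65, B 1.65, C 13.35, H₂O 13.35
Sensible, products 25→76.3 °C: 245.04 kJ/s
Q = ΔH = -468.65 kJ/s = -468.65 kW
Heat removed = 28119 kJ/min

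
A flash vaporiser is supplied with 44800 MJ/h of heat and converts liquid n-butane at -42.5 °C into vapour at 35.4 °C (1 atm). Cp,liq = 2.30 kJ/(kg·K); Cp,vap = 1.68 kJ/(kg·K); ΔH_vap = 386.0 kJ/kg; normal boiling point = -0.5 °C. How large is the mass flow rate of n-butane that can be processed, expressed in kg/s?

Δh = 2.30×(-0.5−-42.5) + 386.0 + 1.68×(35.4−-0.5) = 542.91 kJ/kg
Q = 44800 MJ/h = 12444 kJ/s = 12444 kJ/s
ṁ = Q/Δh = 12444 / 542.91 = 22.922 kg/s

ṁ = 22.9 kg/s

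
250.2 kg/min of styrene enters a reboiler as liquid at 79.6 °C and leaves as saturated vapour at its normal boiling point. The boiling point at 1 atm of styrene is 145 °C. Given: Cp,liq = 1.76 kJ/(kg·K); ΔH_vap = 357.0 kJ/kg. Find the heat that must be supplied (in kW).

Q = 1970 kW

liquid 79.6→145 °C: 115.1 kJ/kg
vaporisation at 145 °C: 357 kJ/kg
Δh = 115.1 + 357 = 472.1 kJ/kg
Q = ṁ·Δh = 250.2 kg/min × 472.1 kJ/kg = 118120 kJ/min
|Q| = 1968.7 kW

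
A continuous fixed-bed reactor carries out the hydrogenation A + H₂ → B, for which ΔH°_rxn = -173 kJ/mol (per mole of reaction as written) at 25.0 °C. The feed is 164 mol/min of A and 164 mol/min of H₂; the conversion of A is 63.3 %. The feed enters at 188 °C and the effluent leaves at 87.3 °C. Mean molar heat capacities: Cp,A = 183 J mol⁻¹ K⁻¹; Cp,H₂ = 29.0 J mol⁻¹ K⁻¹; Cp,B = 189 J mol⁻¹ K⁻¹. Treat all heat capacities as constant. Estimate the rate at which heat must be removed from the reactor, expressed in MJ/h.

Q_out = 1300 MJ/h

Extent of reaction ξ = 0.633 × 164 = 103.81 mol/min
Reaction term: ξ·ΔH°_rxn = 103.81 × -173 = -17959 kJ/min
Sensible, feed 188→25 °C: -5667.2 kJ/min
Outlet flows (mol/min): A 60.188, H₂ 60.188, B 103.81
Sensible, products 25→87.3 °C: 2017.3 kJ/min
Q = ΔH = -21609 kJ/min = -360.16 kW
Heat removed = 1296.6 MJ/h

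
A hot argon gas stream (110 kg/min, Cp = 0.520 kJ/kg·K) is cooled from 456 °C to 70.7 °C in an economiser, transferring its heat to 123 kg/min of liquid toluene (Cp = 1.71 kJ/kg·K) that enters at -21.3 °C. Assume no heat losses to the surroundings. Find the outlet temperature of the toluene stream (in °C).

Heat released by hot stream: Q = 110 × 0.520 × (456 − 70.7) = 22039 kJ/min
Energy balance on cold side (adiabatic exchanger): Q = ṁ_c·Cp_c·(T_c,out − T_c,in)
T_c,out = -21.3 + 22039/(123 × 1.71) = 83.484 °C

T_c,out = 83.5 °C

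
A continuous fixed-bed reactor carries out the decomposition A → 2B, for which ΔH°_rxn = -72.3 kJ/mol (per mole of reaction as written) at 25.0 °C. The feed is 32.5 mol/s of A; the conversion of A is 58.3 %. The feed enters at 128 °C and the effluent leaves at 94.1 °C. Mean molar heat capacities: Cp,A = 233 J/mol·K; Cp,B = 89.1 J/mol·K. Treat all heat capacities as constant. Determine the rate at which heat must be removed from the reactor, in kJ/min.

Q_out = 102000 kJ/min

Extent of reaction ξ = 0.583 × 32.5 = 18.947 mol/s
Reaction term: ξ·ΔH°_rxn = 18.947 × -72.3 = -1369.9 kJ/s
Sensible, feed 128→25 °C: -779.97 kJ/s
Outlet flows (mol/s): A 13.553, B 37.895
Sensible, products 25→94.1 °C: 451.51 kJ/s
Q = ΔH = -1698.4 kJ/s = -1698.4 kW
Heat removed = 101900 kJ/min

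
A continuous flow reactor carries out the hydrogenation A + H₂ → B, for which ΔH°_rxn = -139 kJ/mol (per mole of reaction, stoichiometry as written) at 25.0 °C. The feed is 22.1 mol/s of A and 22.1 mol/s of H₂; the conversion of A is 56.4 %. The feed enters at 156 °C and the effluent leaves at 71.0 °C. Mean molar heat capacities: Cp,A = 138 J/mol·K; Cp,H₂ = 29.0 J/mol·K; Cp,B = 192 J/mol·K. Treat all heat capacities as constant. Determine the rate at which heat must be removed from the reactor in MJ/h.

Extent of reaction ξ = 0.564 × 22.1 = 12.464 mol/s
Reaction term: ξ·ΔH°_rxn = 12.464 × -139 = -1732.6 kJ/s
Sensible, feed 156→25 °C: -483.48 kJ/s
Outlet flows (mol/s): A 9.6356, H₂ 9.6356, B 12.464
Sensible, products 25→71.0 °C: 184.11 kJ/s
Q = ΔH = -2031.9 kJ/s = -2031.9 kW
Heat removed = 7314.9 MJ/h

Q_out = 7310 MJ/h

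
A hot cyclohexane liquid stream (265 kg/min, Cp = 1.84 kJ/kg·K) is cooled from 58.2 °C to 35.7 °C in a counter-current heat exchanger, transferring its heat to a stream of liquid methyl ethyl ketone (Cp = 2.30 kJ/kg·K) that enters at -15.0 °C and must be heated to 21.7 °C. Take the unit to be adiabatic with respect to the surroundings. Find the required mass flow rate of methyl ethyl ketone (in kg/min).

Heat released by hot stream: Q = 265 × 1.84 × (58.2 − 35.7) = 10971 kJ/min
Energy balance on cold side (adiabatic exchanger): Q = ṁ_c·Cp_c·(T_c,out − T_c,in)
ṁ_c = 10971 / [2.30 × (21.7 − -15.0)] = 129.97 kg/min

ṁ_c = 130 kg/min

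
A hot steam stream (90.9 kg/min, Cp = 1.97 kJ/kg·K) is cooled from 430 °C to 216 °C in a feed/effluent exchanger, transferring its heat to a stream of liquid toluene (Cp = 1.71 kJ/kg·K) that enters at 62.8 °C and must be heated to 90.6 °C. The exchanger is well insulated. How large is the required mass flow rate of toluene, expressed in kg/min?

Heat released by hot stream: Q = 90.9 × 1.97 × (430 − 216) = 38322 kJ/min
Energy balance on cold side (adiabatic exchanger): Q = ṁ_c·Cp_c·(T_c,out − T_c,in)
ṁ_c = 38322 / [1.71 × (90.6 − 62.8)] = 806.13 kg/min

ṁ_c = 806 kg/min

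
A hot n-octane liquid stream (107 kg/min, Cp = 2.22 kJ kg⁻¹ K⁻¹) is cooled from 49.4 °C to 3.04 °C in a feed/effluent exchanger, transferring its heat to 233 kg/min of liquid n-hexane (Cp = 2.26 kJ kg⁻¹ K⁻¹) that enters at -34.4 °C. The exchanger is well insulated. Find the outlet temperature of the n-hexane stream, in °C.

Heat released by hot stream: Q = 107 × 2.22 × (49.4 − 3.04) = 11012 kJ/min
Energy balance on cold side (adiabatic exchanger): Q = ṁ_c·Cp_c·(T_c,out − T_c,in)
T_c,out = -34.4 + 11012/(233 × 2.26) = -13.487 °C

T_c,out = -13.5 °C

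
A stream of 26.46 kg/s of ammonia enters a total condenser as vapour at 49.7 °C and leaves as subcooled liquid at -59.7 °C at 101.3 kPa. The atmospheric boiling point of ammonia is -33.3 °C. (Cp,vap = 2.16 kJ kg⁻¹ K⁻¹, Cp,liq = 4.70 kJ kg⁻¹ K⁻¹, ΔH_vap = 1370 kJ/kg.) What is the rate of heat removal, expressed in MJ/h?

Q_c = 159000 MJ/h

vapour 49.7→-33.3 °C: -179.28 kJ/kg
condensation at -33.3 °C: -1370 kJ/kg
liquid -33.3→-59.7 °C: -124.08 kJ/kg
Δh = -179.28 + -1370 + -124.08 = -1673.4 kJ/kg
Q = ṁ·Δh = 26.46 kg/s × -1673.4 kJ/kg = -44277 kJ/s
|Q| = 44277 kW = 159400 MJ/h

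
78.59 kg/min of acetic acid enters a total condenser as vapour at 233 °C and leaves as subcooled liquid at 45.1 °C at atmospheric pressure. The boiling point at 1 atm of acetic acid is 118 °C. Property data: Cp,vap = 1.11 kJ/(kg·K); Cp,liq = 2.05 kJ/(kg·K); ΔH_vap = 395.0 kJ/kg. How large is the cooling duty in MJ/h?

Q_c = 3170 MJ/h

vapour 233→118 °C: -127.65 kJ/kg
condensation at 118 °C: -395 kJ/kg
liquid 118→45.1 °C: -149.44 kJ/kg
Δh = -127.65 + -395 + -149.44 = -672.1 kJ/kg
Q = ṁ·Δh = 78.59 kg/min × -672.1 kJ/kg = -52820 kJ/min
|Q| = 880.33 kW = 3169.2 MJ/h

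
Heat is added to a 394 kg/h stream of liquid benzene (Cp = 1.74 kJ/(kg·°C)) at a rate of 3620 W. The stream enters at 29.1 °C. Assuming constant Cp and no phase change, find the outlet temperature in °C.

Q = 3620 W = 13032 kJ/h
ΔT = Q/(ṁ·Cp) = 13032/(394×1.74) = 19.009 K
T_out = 29.1 + 19.009 = 48.109 °C

T_out = 48.1 °C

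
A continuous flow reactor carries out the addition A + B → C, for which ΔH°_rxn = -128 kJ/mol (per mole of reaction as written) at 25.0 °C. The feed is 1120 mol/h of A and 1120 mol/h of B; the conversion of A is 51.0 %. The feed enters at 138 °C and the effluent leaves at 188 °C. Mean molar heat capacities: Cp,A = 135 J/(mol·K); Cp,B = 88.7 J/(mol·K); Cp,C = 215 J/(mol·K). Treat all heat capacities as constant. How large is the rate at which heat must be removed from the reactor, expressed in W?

Q_out = 17100 W

Extent of reaction ξ = 0.510 × 1120 = 571.2 mol/h
Reaction term: ξ·ΔH°_rxn = 571.2 × -128 = -73114 kJ/h
Sensible, feed 138→25 °C: -28311 kJ/h
Outlet flows (mol/h): A 548.8, B 548.8, C 571.2
Sensible, products 25→188 °C: 40029 kJ/h
Q = ΔH = -61396 kJ/h = -17.055 kW
Heat removed = 17055 W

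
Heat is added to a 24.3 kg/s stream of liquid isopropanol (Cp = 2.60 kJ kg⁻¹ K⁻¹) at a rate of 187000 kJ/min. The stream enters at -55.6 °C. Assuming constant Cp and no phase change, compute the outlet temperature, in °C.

Q = 187000 kJ/min = 3116.7 kJ/s
ΔT = Q/(ṁ·Cp) = 3116.7/(24.3×2.60) = 49.33 K
T_out = -55.6 + 49.33 = -6.27 °C

T_out = -6.27 °C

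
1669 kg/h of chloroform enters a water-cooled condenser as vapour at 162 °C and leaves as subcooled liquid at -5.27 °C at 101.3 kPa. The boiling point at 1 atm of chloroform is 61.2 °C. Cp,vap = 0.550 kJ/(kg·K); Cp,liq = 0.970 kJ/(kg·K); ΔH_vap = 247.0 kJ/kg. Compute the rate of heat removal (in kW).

vapour 162→61.2 °C: -55.44 kJ/kg
condensation at 61.2 °C: -247 kJ/kg
liquid 61.2→-5.27 °C: -64.476 kJ/kg
Δh = -55.44 + -247 + -64.476 = -366.92 kJ/kg
Q = ṁ·Δh = 1669 kg/h × -366.92 kJ/kg = -612380 kJ/h
|Q| = 170.11 kW

Q_c = 170 kW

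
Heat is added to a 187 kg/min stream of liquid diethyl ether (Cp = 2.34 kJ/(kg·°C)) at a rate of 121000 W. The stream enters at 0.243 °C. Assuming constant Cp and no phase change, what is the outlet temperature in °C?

T_out = 16.8 °C

Q = 121000 W = 7260 kJ/min
ΔT = Q/(ṁ·Cp) = 7260/(187×2.34) = 16.591 K
T_out = 0.243 + 16.591 = 16.834 °C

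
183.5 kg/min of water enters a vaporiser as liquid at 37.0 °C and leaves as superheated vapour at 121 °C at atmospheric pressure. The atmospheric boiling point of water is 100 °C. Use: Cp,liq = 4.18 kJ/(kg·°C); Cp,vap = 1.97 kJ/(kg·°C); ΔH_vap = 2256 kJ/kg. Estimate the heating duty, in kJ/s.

Q = 7830 kJ/s

liquid 37.0→100 °C: 263.34 kJ/kg
vaporisation at 100 °C: 2256 kJ/kg
vapour 100→121 °C: 41.37 kJ/kg
Δh = 263.34 + 2256 + 41.37 = 2560.7 kJ/kg
Q = ṁ·Δh = 183.5 kg/min × 2560.7 kJ/kg = 469890 kJ/min
|Q| = 7831.5 kW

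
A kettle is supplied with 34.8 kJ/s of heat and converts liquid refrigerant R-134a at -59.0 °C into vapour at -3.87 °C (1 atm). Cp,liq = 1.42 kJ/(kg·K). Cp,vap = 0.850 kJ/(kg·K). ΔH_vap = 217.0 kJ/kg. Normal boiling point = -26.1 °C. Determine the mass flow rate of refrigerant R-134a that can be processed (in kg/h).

ṁ = 443 kg/h

Δh = 1.42×(-26.1−-59.0) + 217.0 + 0.850×(-3.87−-26.1) = 282.61 kJ/kg
Q = 34.8 kJ/s = 34.8 kJ/s = 125280 kJ/h
ṁ = Q/Δh = 125280 / 282.61 = 443.29 kg/h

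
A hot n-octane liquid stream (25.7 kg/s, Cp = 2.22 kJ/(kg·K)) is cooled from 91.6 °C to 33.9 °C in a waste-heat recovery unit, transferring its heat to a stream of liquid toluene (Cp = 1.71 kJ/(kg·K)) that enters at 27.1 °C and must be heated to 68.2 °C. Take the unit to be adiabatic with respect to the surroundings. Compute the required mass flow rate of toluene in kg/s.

Heat released by hot stream: Q = 25.7 × 2.22 × (91.6 − 33.9) = 3292 kJ/s
Energy balance on cold side (adiabatic exchanger): Q = ṁ_c·Cp_c·(T_c,out − T_c,in)
ṁ_c = 3292 / [1.71 × (68.2 − 27.1)] = 46.841 kg/s

ṁ_c = 46.8 kg/s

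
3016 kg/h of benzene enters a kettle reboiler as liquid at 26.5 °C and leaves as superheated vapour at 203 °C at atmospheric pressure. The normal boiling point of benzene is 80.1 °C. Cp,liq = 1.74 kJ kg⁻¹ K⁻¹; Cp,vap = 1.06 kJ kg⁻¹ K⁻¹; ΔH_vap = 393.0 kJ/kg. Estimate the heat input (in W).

Q = 517000 W

liquid 26.5→80.1 °C: 93.264 kJ/kg
vaporisation at 80.1 °C: 393 kJ/kg
vapour 80.1→203 °C: 130.27 kJ/kg
Δh = 93.264 + 393 + 130.27 = 616.54 kJ/kg
Q = ṁ·Δh = 3016 kg/h × 616.54 kJ/kg = 1.8595e+06 kJ/h
|Q| = 516.52 kW = 516520 W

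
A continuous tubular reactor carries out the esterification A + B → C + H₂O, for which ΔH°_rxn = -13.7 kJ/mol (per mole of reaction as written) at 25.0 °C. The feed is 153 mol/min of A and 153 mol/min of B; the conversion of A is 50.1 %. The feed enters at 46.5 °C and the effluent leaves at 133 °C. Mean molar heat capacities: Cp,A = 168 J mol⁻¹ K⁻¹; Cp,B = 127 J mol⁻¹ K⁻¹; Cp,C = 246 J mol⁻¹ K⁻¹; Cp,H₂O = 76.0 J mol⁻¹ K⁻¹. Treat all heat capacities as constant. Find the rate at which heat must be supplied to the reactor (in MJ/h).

Extent of reaction ξ = 0.501 × 153 = 76.653 mol/min
Reaction term: ξ·ΔH°_rxn = 76.653 × -13.7 = -1050.1 kJ/min
Sensible, feed 46.5→25 °C: -970.4 kJ/min
Outlet flows (mol/min): A 76.347, B 76.347, C 76.653, H₂O 76.653
Sensible, products 25→133 °C: 5098.1 kJ/min
Q = ΔH = 3077.6 kJ/min = 51.293 kW
Heat supplied = 184.65 MJ/h

Q_in = 185 MJ/h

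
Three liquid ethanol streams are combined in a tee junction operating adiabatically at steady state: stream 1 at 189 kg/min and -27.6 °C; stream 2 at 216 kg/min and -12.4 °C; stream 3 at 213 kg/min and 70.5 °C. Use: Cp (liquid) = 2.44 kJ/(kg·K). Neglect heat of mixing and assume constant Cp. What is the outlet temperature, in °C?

No heat crosses the boundary, so H_out = H_in.
T_out = Σ ṁᵢCp,ᵢTᵢ / Σ ṁᵢCp,ᵢ
      = 17377 / 1507.9 = 11.524 °C

T_out = 11.5 °C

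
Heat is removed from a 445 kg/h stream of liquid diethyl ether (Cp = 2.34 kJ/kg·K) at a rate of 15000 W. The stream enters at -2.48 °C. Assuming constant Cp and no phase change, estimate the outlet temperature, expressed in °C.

T_out = -54.3 °C

Q = 15000 W = 54000 kJ/h
ΔT = Q/(ṁ·Cp) = 54000/(445×2.34) = 51.858 K
T_out = -2.48 − 51.858 = -54.338 °C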